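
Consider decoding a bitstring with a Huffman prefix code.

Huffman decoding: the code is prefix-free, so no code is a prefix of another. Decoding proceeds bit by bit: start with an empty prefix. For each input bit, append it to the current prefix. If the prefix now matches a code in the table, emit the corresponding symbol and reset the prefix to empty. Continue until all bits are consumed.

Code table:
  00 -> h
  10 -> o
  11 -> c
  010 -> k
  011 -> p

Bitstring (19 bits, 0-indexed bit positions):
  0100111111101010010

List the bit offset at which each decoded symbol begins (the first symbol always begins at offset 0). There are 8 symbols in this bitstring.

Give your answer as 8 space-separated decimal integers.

Bit 0: prefix='0' (no match yet)
Bit 1: prefix='01' (no match yet)
Bit 2: prefix='010' -> emit 'k', reset
Bit 3: prefix='0' (no match yet)
Bit 4: prefix='01' (no match yet)
Bit 5: prefix='011' -> emit 'p', reset
Bit 6: prefix='1' (no match yet)
Bit 7: prefix='11' -> emit 'c', reset
Bit 8: prefix='1' (no match yet)
Bit 9: prefix='11' -> emit 'c', reset
Bit 10: prefix='1' (no match yet)
Bit 11: prefix='10' -> emit 'o', reset
Bit 12: prefix='1' (no match yet)
Bit 13: prefix='10' -> emit 'o', reset
Bit 14: prefix='1' (no match yet)
Bit 15: prefix='10' -> emit 'o', reset
Bit 16: prefix='0' (no match yet)
Bit 17: prefix='01' (no match yet)
Bit 18: prefix='010' -> emit 'k', reset

Answer: 0 3 6 8 10 12 14 16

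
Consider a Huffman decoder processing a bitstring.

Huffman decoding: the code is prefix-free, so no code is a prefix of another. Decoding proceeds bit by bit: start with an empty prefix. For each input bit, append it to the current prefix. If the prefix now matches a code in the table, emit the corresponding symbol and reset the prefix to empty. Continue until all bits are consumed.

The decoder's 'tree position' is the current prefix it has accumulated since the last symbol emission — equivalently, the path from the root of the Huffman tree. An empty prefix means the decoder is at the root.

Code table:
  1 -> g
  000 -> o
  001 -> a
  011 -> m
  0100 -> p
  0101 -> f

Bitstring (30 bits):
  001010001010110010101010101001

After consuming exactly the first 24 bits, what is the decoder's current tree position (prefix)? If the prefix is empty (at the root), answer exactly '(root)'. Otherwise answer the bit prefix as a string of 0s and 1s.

Bit 0: prefix='0' (no match yet)
Bit 1: prefix='00' (no match yet)
Bit 2: prefix='001' -> emit 'a', reset
Bit 3: prefix='0' (no match yet)
Bit 4: prefix='01' (no match yet)
Bit 5: prefix='010' (no match yet)
Bit 6: prefix='0100' -> emit 'p', reset
Bit 7: prefix='0' (no match yet)
Bit 8: prefix='01' (no match yet)
Bit 9: prefix='010' (no match yet)
Bit 10: prefix='0101' -> emit 'f', reset
Bit 11: prefix='0' (no match yet)
Bit 12: prefix='01' (no match yet)
Bit 13: prefix='011' -> emit 'm', reset
Bit 14: prefix='0' (no match yet)
Bit 15: prefix='00' (no match yet)
Bit 16: prefix='001' -> emit 'a', reset
Bit 17: prefix='0' (no match yet)
Bit 18: prefix='01' (no match yet)
Bit 19: prefix='010' (no match yet)
Bit 20: prefix='0101' -> emit 'f', reset
Bit 21: prefix='0' (no match yet)
Bit 22: prefix='01' (no match yet)
Bit 23: prefix='010' (no match yet)

Answer: 010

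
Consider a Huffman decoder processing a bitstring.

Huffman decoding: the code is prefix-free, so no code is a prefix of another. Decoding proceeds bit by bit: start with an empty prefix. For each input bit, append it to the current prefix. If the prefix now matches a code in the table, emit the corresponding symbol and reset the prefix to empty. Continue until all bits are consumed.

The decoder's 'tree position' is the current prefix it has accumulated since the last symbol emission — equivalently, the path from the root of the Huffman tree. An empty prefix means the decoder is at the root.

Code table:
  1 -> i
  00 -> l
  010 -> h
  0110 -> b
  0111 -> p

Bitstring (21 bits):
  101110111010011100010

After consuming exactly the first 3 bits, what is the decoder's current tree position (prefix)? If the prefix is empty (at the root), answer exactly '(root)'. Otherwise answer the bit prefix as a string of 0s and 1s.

Answer: 01

Derivation:
Bit 0: prefix='1' -> emit 'i', reset
Bit 1: prefix='0' (no match yet)
Bit 2: prefix='01' (no match yet)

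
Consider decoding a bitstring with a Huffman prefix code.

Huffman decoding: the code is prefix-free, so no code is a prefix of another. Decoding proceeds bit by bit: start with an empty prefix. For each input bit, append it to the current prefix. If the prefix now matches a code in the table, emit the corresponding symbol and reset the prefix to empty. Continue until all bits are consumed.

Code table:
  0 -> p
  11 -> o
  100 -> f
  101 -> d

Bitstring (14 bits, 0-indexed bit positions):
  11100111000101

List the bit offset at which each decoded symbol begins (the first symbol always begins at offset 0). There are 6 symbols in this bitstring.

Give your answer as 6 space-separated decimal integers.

Answer: 0 2 5 7 10 11

Derivation:
Bit 0: prefix='1' (no match yet)
Bit 1: prefix='11' -> emit 'o', reset
Bit 2: prefix='1' (no match yet)
Bit 3: prefix='10' (no match yet)
Bit 4: prefix='100' -> emit 'f', reset
Bit 5: prefix='1' (no match yet)
Bit 6: prefix='11' -> emit 'o', reset
Bit 7: prefix='1' (no match yet)
Bit 8: prefix='10' (no match yet)
Bit 9: prefix='100' -> emit 'f', reset
Bit 10: prefix='0' -> emit 'p', reset
Bit 11: prefix='1' (no match yet)
Bit 12: prefix='10' (no match yet)
Bit 13: prefix='101' -> emit 'd', reset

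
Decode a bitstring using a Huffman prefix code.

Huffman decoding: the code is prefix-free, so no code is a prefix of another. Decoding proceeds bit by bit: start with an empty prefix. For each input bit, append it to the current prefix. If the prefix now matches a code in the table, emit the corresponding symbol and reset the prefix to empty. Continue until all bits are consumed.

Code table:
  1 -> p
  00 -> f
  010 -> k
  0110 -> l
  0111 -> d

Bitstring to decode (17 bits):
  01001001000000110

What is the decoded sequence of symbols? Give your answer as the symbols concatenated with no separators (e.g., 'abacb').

Answer: kkkffl

Derivation:
Bit 0: prefix='0' (no match yet)
Bit 1: prefix='01' (no match yet)
Bit 2: prefix='010' -> emit 'k', reset
Bit 3: prefix='0' (no match yet)
Bit 4: prefix='01' (no match yet)
Bit 5: prefix='010' -> emit 'k', reset
Bit 6: prefix='0' (no match yet)
Bit 7: prefix='01' (no match yet)
Bit 8: prefix='010' -> emit 'k', reset
Bit 9: prefix='0' (no match yet)
Bit 10: prefix='00' -> emit 'f', reset
Bit 11: prefix='0' (no match yet)
Bit 12: prefix='00' -> emit 'f', reset
Bit 13: prefix='0' (no match yet)
Bit 14: prefix='01' (no match yet)
Bit 15: prefix='011' (no match yet)
Bit 16: prefix='0110' -> emit 'l', reset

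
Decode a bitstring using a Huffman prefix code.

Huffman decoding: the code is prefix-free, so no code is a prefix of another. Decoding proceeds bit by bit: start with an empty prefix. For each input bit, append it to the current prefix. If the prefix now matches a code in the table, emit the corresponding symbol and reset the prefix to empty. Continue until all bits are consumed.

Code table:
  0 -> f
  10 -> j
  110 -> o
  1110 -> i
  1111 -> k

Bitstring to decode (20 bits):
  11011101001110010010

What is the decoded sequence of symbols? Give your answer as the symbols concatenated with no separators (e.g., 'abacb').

Answer: oijfifjfj

Derivation:
Bit 0: prefix='1' (no match yet)
Bit 1: prefix='11' (no match yet)
Bit 2: prefix='110' -> emit 'o', reset
Bit 3: prefix='1' (no match yet)
Bit 4: prefix='11' (no match yet)
Bit 5: prefix='111' (no match yet)
Bit 6: prefix='1110' -> emit 'i', reset
Bit 7: prefix='1' (no match yet)
Bit 8: prefix='10' -> emit 'j', reset
Bit 9: prefix='0' -> emit 'f', reset
Bit 10: prefix='1' (no match yet)
Bit 11: prefix='11' (no match yet)
Bit 12: prefix='111' (no match yet)
Bit 13: prefix='1110' -> emit 'i', reset
Bit 14: prefix='0' -> emit 'f', reset
Bit 15: prefix='1' (no match yet)
Bit 16: prefix='10' -> emit 'j', reset
Bit 17: prefix='0' -> emit 'f', reset
Bit 18: prefix='1' (no match yet)
Bit 19: prefix='10' -> emit 'j', reset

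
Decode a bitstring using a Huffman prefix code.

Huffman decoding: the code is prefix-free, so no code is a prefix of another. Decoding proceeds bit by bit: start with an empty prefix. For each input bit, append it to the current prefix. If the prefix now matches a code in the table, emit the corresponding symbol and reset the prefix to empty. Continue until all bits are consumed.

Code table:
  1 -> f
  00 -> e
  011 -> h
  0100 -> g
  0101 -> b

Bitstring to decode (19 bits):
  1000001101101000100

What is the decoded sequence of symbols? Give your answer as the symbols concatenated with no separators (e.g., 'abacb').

Bit 0: prefix='1' -> emit 'f', reset
Bit 1: prefix='0' (no match yet)
Bit 2: prefix='00' -> emit 'e', reset
Bit 3: prefix='0' (no match yet)
Bit 4: prefix='00' -> emit 'e', reset
Bit 5: prefix='0' (no match yet)
Bit 6: prefix='01' (no match yet)
Bit 7: prefix='011' -> emit 'h', reset
Bit 8: prefix='0' (no match yet)
Bit 9: prefix='01' (no match yet)
Bit 10: prefix='011' -> emit 'h', reset
Bit 11: prefix='0' (no match yet)
Bit 12: prefix='01' (no match yet)
Bit 13: prefix='010' (no match yet)
Bit 14: prefix='0100' -> emit 'g', reset
Bit 15: prefix='0' (no match yet)
Bit 16: prefix='01' (no match yet)
Bit 17: prefix='010' (no match yet)
Bit 18: prefix='0100' -> emit 'g', reset

Answer: feehhgg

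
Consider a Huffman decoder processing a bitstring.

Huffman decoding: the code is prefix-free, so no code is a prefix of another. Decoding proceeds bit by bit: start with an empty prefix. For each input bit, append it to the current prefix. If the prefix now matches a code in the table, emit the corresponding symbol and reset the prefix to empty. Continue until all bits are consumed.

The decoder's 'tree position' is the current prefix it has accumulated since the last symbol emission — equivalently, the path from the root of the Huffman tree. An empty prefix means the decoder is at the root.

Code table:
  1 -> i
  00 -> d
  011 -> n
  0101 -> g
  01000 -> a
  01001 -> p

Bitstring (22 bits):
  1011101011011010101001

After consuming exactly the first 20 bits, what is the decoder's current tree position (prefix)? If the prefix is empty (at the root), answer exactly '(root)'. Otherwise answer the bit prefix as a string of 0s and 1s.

Answer: 010

Derivation:
Bit 0: prefix='1' -> emit 'i', reset
Bit 1: prefix='0' (no match yet)
Bit 2: prefix='01' (no match yet)
Bit 3: prefix='011' -> emit 'n', reset
Bit 4: prefix='1' -> emit 'i', reset
Bit 5: prefix='0' (no match yet)
Bit 6: prefix='01' (no match yet)
Bit 7: prefix='010' (no match yet)
Bit 8: prefix='0101' -> emit 'g', reset
Bit 9: prefix='1' -> emit 'i', reset
Bit 10: prefix='0' (no match yet)
Bit 11: prefix='01' (no match yet)
Bit 12: prefix='011' -> emit 'n', reset
Bit 13: prefix='0' (no match yet)
Bit 14: prefix='01' (no match yet)
Bit 15: prefix='010' (no match yet)
Bit 16: prefix='0101' -> emit 'g', reset
Bit 17: prefix='0' (no match yet)
Bit 18: prefix='01' (no match yet)
Bit 19: prefix='010' (no match yet)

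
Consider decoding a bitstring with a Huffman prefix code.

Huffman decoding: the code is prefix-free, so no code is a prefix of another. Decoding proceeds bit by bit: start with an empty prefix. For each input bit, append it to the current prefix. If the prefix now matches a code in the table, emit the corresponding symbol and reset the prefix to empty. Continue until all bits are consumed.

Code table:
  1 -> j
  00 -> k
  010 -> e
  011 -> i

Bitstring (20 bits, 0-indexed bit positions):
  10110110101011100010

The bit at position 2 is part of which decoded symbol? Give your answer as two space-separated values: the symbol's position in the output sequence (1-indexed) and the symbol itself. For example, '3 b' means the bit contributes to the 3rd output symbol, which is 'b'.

Answer: 2 i

Derivation:
Bit 0: prefix='1' -> emit 'j', reset
Bit 1: prefix='0' (no match yet)
Bit 2: prefix='01' (no match yet)
Bit 3: prefix='011' -> emit 'i', reset
Bit 4: prefix='0' (no match yet)
Bit 5: prefix='01' (no match yet)
Bit 6: prefix='011' -> emit 'i', reset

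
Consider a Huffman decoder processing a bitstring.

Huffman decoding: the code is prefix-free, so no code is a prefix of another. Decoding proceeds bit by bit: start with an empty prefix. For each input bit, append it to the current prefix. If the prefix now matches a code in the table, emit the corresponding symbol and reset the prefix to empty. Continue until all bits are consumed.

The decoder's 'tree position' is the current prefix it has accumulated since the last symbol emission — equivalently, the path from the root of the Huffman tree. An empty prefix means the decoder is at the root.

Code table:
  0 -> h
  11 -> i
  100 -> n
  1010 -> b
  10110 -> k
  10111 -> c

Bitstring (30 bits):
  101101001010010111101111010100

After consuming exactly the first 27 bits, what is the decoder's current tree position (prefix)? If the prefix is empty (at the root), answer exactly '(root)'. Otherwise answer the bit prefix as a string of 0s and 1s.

Bit 0: prefix='1' (no match yet)
Bit 1: prefix='10' (no match yet)
Bit 2: prefix='101' (no match yet)
Bit 3: prefix='1011' (no match yet)
Bit 4: prefix='10110' -> emit 'k', reset
Bit 5: prefix='1' (no match yet)
Bit 6: prefix='10' (no match yet)
Bit 7: prefix='100' -> emit 'n', reset
Bit 8: prefix='1' (no match yet)
Bit 9: prefix='10' (no match yet)
Bit 10: prefix='101' (no match yet)
Bit 11: prefix='1010' -> emit 'b', reset
Bit 12: prefix='0' -> emit 'h', reset
Bit 13: prefix='1' (no match yet)
Bit 14: prefix='10' (no match yet)
Bit 15: prefix='101' (no match yet)
Bit 16: prefix='1011' (no match yet)
Bit 17: prefix='10111' -> emit 'c', reset
Bit 18: prefix='1' (no match yet)
Bit 19: prefix='10' (no match yet)
Bit 20: prefix='101' (no match yet)
Bit 21: prefix='1011' (no match yet)
Bit 22: prefix='10111' -> emit 'c', reset
Bit 23: prefix='1' (no match yet)
Bit 24: prefix='10' (no match yet)
Bit 25: prefix='101' (no match yet)
Bit 26: prefix='1010' -> emit 'b', reset

Answer: (root)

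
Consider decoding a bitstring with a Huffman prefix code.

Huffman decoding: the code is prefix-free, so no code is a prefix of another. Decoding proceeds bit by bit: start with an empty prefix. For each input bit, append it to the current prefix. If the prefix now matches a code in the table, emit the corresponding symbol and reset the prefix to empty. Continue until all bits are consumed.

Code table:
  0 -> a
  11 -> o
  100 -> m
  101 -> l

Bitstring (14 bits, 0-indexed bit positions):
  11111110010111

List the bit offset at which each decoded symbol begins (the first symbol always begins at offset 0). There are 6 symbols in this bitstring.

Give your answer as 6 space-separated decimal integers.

Answer: 0 2 4 6 9 12

Derivation:
Bit 0: prefix='1' (no match yet)
Bit 1: prefix='11' -> emit 'o', reset
Bit 2: prefix='1' (no match yet)
Bit 3: prefix='11' -> emit 'o', reset
Bit 4: prefix='1' (no match yet)
Bit 5: prefix='11' -> emit 'o', reset
Bit 6: prefix='1' (no match yet)
Bit 7: prefix='10' (no match yet)
Bit 8: prefix='100' -> emit 'm', reset
Bit 9: prefix='1' (no match yet)
Bit 10: prefix='10' (no match yet)
Bit 11: prefix='101' -> emit 'l', reset
Bit 12: prefix='1' (no match yet)
Bit 13: prefix='11' -> emit 'o', reset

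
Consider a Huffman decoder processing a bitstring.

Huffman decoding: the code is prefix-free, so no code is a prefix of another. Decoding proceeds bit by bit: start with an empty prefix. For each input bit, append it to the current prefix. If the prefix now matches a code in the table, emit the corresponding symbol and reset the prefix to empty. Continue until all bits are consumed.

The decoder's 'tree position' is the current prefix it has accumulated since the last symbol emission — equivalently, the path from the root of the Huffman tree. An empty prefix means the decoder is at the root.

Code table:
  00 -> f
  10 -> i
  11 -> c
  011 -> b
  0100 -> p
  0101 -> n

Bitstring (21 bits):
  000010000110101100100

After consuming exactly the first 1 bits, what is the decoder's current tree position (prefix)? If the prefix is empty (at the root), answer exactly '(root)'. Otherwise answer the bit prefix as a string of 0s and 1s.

Bit 0: prefix='0' (no match yet)

Answer: 0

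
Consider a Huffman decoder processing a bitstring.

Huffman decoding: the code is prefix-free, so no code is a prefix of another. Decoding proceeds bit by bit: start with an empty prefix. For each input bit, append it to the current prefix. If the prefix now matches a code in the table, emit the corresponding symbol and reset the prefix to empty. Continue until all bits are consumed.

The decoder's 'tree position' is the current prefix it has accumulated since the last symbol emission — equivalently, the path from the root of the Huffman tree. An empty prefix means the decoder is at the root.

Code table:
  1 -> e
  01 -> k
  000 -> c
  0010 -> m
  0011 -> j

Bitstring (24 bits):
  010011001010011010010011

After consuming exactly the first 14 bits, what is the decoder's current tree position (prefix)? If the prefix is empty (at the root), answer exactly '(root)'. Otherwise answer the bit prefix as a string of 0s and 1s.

Answer: 001

Derivation:
Bit 0: prefix='0' (no match yet)
Bit 1: prefix='01' -> emit 'k', reset
Bit 2: prefix='0' (no match yet)
Bit 3: prefix='00' (no match yet)
Bit 4: prefix='001' (no match yet)
Bit 5: prefix='0011' -> emit 'j', reset
Bit 6: prefix='0' (no match yet)
Bit 7: prefix='00' (no match yet)
Bit 8: prefix='001' (no match yet)
Bit 9: prefix='0010' -> emit 'm', reset
Bit 10: prefix='1' -> emit 'e', reset
Bit 11: prefix='0' (no match yet)
Bit 12: prefix='00' (no match yet)
Bit 13: prefix='001' (no match yet)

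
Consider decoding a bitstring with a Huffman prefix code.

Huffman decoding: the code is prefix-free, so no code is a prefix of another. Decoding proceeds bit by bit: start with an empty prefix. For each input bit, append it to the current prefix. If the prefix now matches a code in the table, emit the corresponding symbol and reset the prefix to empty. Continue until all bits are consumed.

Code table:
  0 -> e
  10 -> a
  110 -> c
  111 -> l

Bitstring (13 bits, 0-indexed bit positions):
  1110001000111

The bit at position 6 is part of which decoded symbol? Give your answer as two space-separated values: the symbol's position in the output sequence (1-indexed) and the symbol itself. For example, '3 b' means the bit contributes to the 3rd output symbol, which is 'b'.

Answer: 5 a

Derivation:
Bit 0: prefix='1' (no match yet)
Bit 1: prefix='11' (no match yet)
Bit 2: prefix='111' -> emit 'l', reset
Bit 3: prefix='0' -> emit 'e', reset
Bit 4: prefix='0' -> emit 'e', reset
Bit 5: prefix='0' -> emit 'e', reset
Bit 6: prefix='1' (no match yet)
Bit 7: prefix='10' -> emit 'a', reset
Bit 8: prefix='0' -> emit 'e', reset
Bit 9: prefix='0' -> emit 'e', reset
Bit 10: prefix='1' (no match yet)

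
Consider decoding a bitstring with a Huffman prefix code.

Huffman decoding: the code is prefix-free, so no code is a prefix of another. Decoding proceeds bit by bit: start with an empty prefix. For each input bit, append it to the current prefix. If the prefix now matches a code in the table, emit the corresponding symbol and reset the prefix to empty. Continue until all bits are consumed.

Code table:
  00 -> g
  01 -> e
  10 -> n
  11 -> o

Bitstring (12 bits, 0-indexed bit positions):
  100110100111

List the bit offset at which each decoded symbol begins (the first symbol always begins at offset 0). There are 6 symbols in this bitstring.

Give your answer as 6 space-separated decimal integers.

Answer: 0 2 4 6 8 10

Derivation:
Bit 0: prefix='1' (no match yet)
Bit 1: prefix='10' -> emit 'n', reset
Bit 2: prefix='0' (no match yet)
Bit 3: prefix='01' -> emit 'e', reset
Bit 4: prefix='1' (no match yet)
Bit 5: prefix='10' -> emit 'n', reset
Bit 6: prefix='1' (no match yet)
Bit 7: prefix='10' -> emit 'n', reset
Bit 8: prefix='0' (no match yet)
Bit 9: prefix='01' -> emit 'e', reset
Bit 10: prefix='1' (no match yet)
Bit 11: prefix='11' -> emit 'o', reset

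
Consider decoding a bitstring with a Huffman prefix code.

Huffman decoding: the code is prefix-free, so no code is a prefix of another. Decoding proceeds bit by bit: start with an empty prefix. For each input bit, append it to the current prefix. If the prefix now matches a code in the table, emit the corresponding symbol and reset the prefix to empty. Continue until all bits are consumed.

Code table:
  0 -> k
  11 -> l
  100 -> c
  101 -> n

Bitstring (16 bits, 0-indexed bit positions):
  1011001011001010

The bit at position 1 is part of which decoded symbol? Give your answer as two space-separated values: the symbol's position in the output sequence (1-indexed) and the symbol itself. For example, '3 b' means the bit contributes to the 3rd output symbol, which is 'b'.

Answer: 1 n

Derivation:
Bit 0: prefix='1' (no match yet)
Bit 1: prefix='10' (no match yet)
Bit 2: prefix='101' -> emit 'n', reset
Bit 3: prefix='1' (no match yet)
Bit 4: prefix='10' (no match yet)
Bit 5: prefix='100' -> emit 'c', reset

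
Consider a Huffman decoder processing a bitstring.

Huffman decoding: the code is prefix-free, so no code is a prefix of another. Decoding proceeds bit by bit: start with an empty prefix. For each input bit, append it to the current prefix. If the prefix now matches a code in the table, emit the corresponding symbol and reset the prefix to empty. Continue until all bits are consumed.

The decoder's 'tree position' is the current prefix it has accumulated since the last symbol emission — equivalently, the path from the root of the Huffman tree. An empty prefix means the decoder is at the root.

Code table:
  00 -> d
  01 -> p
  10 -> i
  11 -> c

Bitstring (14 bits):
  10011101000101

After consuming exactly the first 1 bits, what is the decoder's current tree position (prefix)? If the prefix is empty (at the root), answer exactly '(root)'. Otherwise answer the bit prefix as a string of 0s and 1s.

Bit 0: prefix='1' (no match yet)

Answer: 1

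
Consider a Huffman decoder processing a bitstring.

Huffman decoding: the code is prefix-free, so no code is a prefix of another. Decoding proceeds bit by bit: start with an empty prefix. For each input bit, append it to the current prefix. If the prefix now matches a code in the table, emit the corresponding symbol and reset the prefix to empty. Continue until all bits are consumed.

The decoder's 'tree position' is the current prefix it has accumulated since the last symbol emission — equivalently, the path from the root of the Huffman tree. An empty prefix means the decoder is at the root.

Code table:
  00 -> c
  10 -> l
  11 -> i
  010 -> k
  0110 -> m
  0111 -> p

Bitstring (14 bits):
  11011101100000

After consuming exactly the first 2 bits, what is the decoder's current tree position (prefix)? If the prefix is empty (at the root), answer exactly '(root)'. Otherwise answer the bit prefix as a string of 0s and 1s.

Answer: (root)

Derivation:
Bit 0: prefix='1' (no match yet)
Bit 1: prefix='11' -> emit 'i', reset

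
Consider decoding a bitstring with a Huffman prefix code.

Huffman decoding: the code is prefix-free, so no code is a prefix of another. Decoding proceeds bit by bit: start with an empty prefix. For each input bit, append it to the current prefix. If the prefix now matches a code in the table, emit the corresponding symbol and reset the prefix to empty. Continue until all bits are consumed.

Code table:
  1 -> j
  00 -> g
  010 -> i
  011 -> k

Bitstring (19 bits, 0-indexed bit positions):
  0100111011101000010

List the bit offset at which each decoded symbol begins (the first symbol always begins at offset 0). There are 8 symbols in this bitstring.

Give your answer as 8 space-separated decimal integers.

Answer: 0 3 6 7 10 11 14 16

Derivation:
Bit 0: prefix='0' (no match yet)
Bit 1: prefix='01' (no match yet)
Bit 2: prefix='010' -> emit 'i', reset
Bit 3: prefix='0' (no match yet)
Bit 4: prefix='01' (no match yet)
Bit 5: prefix='011' -> emit 'k', reset
Bit 6: prefix='1' -> emit 'j', reset
Bit 7: prefix='0' (no match yet)
Bit 8: prefix='01' (no match yet)
Bit 9: prefix='011' -> emit 'k', reset
Bit 10: prefix='1' -> emit 'j', reset
Bit 11: prefix='0' (no match yet)
Bit 12: prefix='01' (no match yet)
Bit 13: prefix='010' -> emit 'i', reset
Bit 14: prefix='0' (no match yet)
Bit 15: prefix='00' -> emit 'g', reset
Bit 16: prefix='0' (no match yet)
Bit 17: prefix='01' (no match yet)
Bit 18: prefix='010' -> emit 'i', reset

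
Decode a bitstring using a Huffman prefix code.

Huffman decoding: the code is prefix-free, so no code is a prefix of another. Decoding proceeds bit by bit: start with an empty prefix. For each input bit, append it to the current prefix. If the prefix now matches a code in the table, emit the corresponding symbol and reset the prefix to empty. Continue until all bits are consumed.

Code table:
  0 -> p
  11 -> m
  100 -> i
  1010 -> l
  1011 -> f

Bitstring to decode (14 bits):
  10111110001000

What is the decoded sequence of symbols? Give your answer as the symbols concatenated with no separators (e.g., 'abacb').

Answer: fmipip

Derivation:
Bit 0: prefix='1' (no match yet)
Bit 1: prefix='10' (no match yet)
Bit 2: prefix='101' (no match yet)
Bit 3: prefix='1011' -> emit 'f', reset
Bit 4: prefix='1' (no match yet)
Bit 5: prefix='11' -> emit 'm', reset
Bit 6: prefix='1' (no match yet)
Bit 7: prefix='10' (no match yet)
Bit 8: prefix='100' -> emit 'i', reset
Bit 9: prefix='0' -> emit 'p', reset
Bit 10: prefix='1' (no match yet)
Bit 11: prefix='10' (no match yet)
Bit 12: prefix='100' -> emit 'i', reset
Bit 13: prefix='0' -> emit 'p', reset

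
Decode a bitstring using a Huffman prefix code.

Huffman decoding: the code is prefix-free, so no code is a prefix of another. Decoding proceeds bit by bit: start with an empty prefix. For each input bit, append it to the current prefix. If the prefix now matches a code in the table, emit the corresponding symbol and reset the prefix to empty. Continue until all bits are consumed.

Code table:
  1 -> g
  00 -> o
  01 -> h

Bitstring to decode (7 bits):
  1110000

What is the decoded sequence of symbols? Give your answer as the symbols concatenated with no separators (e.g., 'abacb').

Answer: gggoo

Derivation:
Bit 0: prefix='1' -> emit 'g', reset
Bit 1: prefix='1' -> emit 'g', reset
Bit 2: prefix='1' -> emit 'g', reset
Bit 3: prefix='0' (no match yet)
Bit 4: prefix='00' -> emit 'o', reset
Bit 5: prefix='0' (no match yet)
Bit 6: prefix='00' -> emit 'o', reset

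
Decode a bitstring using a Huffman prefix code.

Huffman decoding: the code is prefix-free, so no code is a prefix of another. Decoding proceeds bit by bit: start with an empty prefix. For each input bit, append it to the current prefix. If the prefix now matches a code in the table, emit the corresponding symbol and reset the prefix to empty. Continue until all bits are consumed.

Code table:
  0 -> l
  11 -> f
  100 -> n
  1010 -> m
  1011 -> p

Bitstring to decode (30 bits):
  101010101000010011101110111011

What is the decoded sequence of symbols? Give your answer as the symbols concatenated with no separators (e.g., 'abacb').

Bit 0: prefix='1' (no match yet)
Bit 1: prefix='10' (no match yet)
Bit 2: prefix='101' (no match yet)
Bit 3: prefix='1010' -> emit 'm', reset
Bit 4: prefix='1' (no match yet)
Bit 5: prefix='10' (no match yet)
Bit 6: prefix='101' (no match yet)
Bit 7: prefix='1010' -> emit 'm', reset
Bit 8: prefix='1' (no match yet)
Bit 9: prefix='10' (no match yet)
Bit 10: prefix='100' -> emit 'n', reset
Bit 11: prefix='0' -> emit 'l', reset
Bit 12: prefix='0' -> emit 'l', reset
Bit 13: prefix='1' (no match yet)
Bit 14: prefix='10' (no match yet)
Bit 15: prefix='100' -> emit 'n', reset
Bit 16: prefix='1' (no match yet)
Bit 17: prefix='11' -> emit 'f', reset
Bit 18: prefix='1' (no match yet)
Bit 19: prefix='10' (no match yet)
Bit 20: prefix='101' (no match yet)
Bit 21: prefix='1011' -> emit 'p', reset
Bit 22: prefix='1' (no match yet)
Bit 23: prefix='10' (no match yet)
Bit 24: prefix='101' (no match yet)
Bit 25: prefix='1011' -> emit 'p', reset
Bit 26: prefix='1' (no match yet)
Bit 27: prefix='10' (no match yet)
Bit 28: prefix='101' (no match yet)
Bit 29: prefix='1011' -> emit 'p', reset

Answer: mmnllnfppp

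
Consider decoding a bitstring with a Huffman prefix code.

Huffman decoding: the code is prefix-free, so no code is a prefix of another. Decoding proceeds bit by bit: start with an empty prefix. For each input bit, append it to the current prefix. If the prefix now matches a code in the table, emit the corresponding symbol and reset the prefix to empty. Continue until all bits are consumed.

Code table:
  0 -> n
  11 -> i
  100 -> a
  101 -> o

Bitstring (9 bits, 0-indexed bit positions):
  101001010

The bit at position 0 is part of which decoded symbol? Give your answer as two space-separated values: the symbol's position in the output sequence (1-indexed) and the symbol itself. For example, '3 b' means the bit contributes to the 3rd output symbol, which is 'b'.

Answer: 1 o

Derivation:
Bit 0: prefix='1' (no match yet)
Bit 1: prefix='10' (no match yet)
Bit 2: prefix='101' -> emit 'o', reset
Bit 3: prefix='0' -> emit 'n', reset
Bit 4: prefix='0' -> emit 'n', reset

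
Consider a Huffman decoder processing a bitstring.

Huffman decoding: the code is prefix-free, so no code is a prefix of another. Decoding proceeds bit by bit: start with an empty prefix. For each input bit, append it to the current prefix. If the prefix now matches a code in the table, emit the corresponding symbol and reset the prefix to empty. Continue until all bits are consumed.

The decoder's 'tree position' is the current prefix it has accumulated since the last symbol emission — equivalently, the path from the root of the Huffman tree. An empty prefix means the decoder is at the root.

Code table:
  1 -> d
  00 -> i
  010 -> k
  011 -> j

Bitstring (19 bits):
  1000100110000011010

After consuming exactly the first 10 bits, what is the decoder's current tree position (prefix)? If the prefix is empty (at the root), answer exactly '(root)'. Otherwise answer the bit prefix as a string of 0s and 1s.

Bit 0: prefix='1' -> emit 'd', reset
Bit 1: prefix='0' (no match yet)
Bit 2: prefix='00' -> emit 'i', reset
Bit 3: prefix='0' (no match yet)
Bit 4: prefix='01' (no match yet)
Bit 5: prefix='010' -> emit 'k', reset
Bit 6: prefix='0' (no match yet)
Bit 7: prefix='01' (no match yet)
Bit 8: prefix='011' -> emit 'j', reset
Bit 9: prefix='0' (no match yet)

Answer: 0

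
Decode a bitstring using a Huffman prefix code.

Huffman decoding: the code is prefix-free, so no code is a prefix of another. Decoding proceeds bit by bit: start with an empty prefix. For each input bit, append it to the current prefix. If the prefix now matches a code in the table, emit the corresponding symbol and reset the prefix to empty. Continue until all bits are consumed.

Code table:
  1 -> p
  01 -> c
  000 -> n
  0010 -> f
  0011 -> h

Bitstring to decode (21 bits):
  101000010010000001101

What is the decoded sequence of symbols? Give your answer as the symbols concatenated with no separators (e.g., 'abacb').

Answer: pcncfnhc

Derivation:
Bit 0: prefix='1' -> emit 'p', reset
Bit 1: prefix='0' (no match yet)
Bit 2: prefix='01' -> emit 'c', reset
Bit 3: prefix='0' (no match yet)
Bit 4: prefix='00' (no match yet)
Bit 5: prefix='000' -> emit 'n', reset
Bit 6: prefix='0' (no match yet)
Bit 7: prefix='01' -> emit 'c', reset
Bit 8: prefix='0' (no match yet)
Bit 9: prefix='00' (no match yet)
Bit 10: prefix='001' (no match yet)
Bit 11: prefix='0010' -> emit 'f', reset
Bit 12: prefix='0' (no match yet)
Bit 13: prefix='00' (no match yet)
Bit 14: prefix='000' -> emit 'n', reset
Bit 15: prefix='0' (no match yet)
Bit 16: prefix='00' (no match yet)
Bit 17: prefix='001' (no match yet)
Bit 18: prefix='0011' -> emit 'h', reset
Bit 19: prefix='0' (no match yet)
Bit 20: prefix='01' -> emit 'c', reset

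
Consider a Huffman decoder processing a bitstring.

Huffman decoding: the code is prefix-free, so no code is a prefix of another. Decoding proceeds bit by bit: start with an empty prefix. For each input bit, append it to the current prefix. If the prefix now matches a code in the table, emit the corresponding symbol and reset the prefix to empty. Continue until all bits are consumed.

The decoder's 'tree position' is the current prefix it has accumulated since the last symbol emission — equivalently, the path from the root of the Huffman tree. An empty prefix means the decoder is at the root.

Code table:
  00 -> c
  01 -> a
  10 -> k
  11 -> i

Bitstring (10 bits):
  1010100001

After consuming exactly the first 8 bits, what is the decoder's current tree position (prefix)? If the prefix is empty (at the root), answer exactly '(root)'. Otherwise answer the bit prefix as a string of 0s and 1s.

Answer: (root)

Derivation:
Bit 0: prefix='1' (no match yet)
Bit 1: prefix='10' -> emit 'k', reset
Bit 2: prefix='1' (no match yet)
Bit 3: prefix='10' -> emit 'k', reset
Bit 4: prefix='1' (no match yet)
Bit 5: prefix='10' -> emit 'k', reset
Bit 6: prefix='0' (no match yet)
Bit 7: prefix='00' -> emit 'c', reset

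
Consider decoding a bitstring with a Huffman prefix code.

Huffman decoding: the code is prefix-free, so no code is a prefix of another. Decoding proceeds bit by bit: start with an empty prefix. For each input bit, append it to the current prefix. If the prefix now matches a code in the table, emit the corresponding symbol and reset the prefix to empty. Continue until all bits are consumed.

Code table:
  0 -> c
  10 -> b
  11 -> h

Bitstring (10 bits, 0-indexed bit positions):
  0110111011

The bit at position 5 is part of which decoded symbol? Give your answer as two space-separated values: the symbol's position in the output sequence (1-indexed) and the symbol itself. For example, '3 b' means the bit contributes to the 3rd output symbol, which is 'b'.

Bit 0: prefix='0' -> emit 'c', reset
Bit 1: prefix='1' (no match yet)
Bit 2: prefix='11' -> emit 'h', reset
Bit 3: prefix='0' -> emit 'c', reset
Bit 4: prefix='1' (no match yet)
Bit 5: prefix='11' -> emit 'h', reset
Bit 6: prefix='1' (no match yet)
Bit 7: prefix='10' -> emit 'b', reset
Bit 8: prefix='1' (no match yet)
Bit 9: prefix='11' -> emit 'h', reset

Answer: 4 h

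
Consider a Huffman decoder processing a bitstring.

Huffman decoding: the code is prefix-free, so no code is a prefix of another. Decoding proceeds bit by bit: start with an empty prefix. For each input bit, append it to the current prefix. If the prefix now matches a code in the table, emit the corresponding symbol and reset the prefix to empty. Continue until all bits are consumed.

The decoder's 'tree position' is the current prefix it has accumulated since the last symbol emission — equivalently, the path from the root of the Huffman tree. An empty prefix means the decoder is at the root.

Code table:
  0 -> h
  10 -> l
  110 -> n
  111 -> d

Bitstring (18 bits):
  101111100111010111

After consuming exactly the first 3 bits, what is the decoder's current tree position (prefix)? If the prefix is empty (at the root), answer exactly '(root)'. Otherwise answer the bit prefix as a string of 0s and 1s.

Answer: 1

Derivation:
Bit 0: prefix='1' (no match yet)
Bit 1: prefix='10' -> emit 'l', reset
Bit 2: prefix='1' (no match yet)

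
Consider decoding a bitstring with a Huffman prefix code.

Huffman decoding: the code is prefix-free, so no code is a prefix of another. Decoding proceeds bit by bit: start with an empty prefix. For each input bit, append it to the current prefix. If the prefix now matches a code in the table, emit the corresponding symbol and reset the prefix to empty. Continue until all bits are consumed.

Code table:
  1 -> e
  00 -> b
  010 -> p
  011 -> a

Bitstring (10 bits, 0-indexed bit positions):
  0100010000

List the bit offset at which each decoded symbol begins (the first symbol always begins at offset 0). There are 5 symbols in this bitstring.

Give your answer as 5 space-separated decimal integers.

Bit 0: prefix='0' (no match yet)
Bit 1: prefix='01' (no match yet)
Bit 2: prefix='010' -> emit 'p', reset
Bit 3: prefix='0' (no match yet)
Bit 4: prefix='00' -> emit 'b', reset
Bit 5: prefix='1' -> emit 'e', reset
Bit 6: prefix='0' (no match yet)
Bit 7: prefix='00' -> emit 'b', reset
Bit 8: prefix='0' (no match yet)
Bit 9: prefix='00' -> emit 'b', reset

Answer: 0 3 5 6 8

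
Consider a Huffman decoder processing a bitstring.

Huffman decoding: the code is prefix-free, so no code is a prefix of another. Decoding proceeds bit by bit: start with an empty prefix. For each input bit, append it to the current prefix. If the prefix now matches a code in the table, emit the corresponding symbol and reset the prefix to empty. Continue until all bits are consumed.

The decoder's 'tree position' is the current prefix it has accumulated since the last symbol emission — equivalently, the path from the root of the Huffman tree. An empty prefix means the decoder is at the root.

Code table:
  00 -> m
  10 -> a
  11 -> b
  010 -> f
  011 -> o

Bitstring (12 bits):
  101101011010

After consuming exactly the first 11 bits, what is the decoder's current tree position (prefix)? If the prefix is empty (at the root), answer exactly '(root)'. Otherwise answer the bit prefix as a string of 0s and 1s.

Bit 0: prefix='1' (no match yet)
Bit 1: prefix='10' -> emit 'a', reset
Bit 2: prefix='1' (no match yet)
Bit 3: prefix='11' -> emit 'b', reset
Bit 4: prefix='0' (no match yet)
Bit 5: prefix='01' (no match yet)
Bit 6: prefix='010' -> emit 'f', reset
Bit 7: prefix='1' (no match yet)
Bit 8: prefix='11' -> emit 'b', reset
Bit 9: prefix='0' (no match yet)
Bit 10: prefix='01' (no match yet)

Answer: 01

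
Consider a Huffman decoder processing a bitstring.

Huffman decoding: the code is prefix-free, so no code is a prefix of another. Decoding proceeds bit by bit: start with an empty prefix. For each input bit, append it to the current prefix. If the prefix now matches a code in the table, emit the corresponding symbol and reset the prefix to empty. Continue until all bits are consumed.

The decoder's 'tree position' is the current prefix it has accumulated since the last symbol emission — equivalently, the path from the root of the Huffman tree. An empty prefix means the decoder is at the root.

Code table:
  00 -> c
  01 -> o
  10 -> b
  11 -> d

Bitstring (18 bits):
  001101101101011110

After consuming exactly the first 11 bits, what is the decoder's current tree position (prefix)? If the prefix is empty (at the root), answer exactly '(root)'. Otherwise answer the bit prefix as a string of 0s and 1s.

Bit 0: prefix='0' (no match yet)
Bit 1: prefix='00' -> emit 'c', reset
Bit 2: prefix='1' (no match yet)
Bit 3: prefix='11' -> emit 'd', reset
Bit 4: prefix='0' (no match yet)
Bit 5: prefix='01' -> emit 'o', reset
Bit 6: prefix='1' (no match yet)
Bit 7: prefix='10' -> emit 'b', reset
Bit 8: prefix='1' (no match yet)
Bit 9: prefix='11' -> emit 'd', reset
Bit 10: prefix='0' (no match yet)

Answer: 0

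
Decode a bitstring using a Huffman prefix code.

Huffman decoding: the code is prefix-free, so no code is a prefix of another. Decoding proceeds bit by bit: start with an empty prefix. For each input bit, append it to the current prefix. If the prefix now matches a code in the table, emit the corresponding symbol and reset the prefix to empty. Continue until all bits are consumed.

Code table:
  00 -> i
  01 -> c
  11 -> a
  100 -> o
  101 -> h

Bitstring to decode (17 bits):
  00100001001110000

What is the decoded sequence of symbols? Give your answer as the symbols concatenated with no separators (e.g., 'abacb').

Bit 0: prefix='0' (no match yet)
Bit 1: prefix='00' -> emit 'i', reset
Bit 2: prefix='1' (no match yet)
Bit 3: prefix='10' (no match yet)
Bit 4: prefix='100' -> emit 'o', reset
Bit 5: prefix='0' (no match yet)
Bit 6: prefix='00' -> emit 'i', reset
Bit 7: prefix='1' (no match yet)
Bit 8: prefix='10' (no match yet)
Bit 9: prefix='100' -> emit 'o', reset
Bit 10: prefix='1' (no match yet)
Bit 11: prefix='11' -> emit 'a', reset
Bit 12: prefix='1' (no match yet)
Bit 13: prefix='10' (no match yet)
Bit 14: prefix='100' -> emit 'o', reset
Bit 15: prefix='0' (no match yet)
Bit 16: prefix='00' -> emit 'i', reset

Answer: ioioaoi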